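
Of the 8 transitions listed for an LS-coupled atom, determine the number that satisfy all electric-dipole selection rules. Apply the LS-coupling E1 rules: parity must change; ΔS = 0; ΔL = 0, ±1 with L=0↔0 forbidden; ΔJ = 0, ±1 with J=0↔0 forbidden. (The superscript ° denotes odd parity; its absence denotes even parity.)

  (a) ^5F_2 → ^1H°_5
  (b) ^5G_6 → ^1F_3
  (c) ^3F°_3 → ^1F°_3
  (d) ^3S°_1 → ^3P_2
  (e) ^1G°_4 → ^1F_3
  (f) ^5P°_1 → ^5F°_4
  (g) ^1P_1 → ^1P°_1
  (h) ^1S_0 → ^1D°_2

(a) forbidden (ΔS, ΔL, ΔJ fail)
(b) forbidden (parity, ΔS, ΔJ fail)
(c) forbidden (parity, ΔS fail)
(d) allowed
(e) allowed
(f) forbidden (parity, ΔL, ΔJ fail)
(g) allowed
(h) forbidden (ΔL, ΔJ fail)
Total allowed: 3 of 8.

3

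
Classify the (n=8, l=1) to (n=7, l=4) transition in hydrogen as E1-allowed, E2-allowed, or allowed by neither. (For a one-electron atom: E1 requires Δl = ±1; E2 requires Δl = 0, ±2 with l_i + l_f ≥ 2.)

Δl = 4 − 1 = +3; l_i + l_f = 5.
E1 (Δl = ±1): not satisfied.
E2 (Δl = 0,±2, l_i+l_f ≥ 2): not satisfied.

neither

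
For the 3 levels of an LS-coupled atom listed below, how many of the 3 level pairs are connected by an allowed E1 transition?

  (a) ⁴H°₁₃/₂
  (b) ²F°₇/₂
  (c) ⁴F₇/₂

0

(a)–(b): forbidden (parity, ΔS, ΔL, ΔJ).
(a)–(c): forbidden (ΔL, ΔJ).
(b)–(c): forbidden (ΔS).
Allowed pairs: 0 of 3.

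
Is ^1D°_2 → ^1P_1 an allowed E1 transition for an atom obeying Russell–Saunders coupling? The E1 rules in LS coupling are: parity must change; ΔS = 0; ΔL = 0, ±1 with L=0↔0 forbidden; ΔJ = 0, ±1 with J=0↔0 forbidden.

allowed

Parity must change: odd → even — ok.
ΔS = 0: S: 0 → 0 — ok.
ΔL = 0, ±1 (not L=0↔0): L: 2 → 1, ΔL = -1 — ok.
ΔJ = 0, ±1 (not J=0↔0): J: 2 → 1, ΔJ = -1 — ok.
All four E1 rules are satisfied.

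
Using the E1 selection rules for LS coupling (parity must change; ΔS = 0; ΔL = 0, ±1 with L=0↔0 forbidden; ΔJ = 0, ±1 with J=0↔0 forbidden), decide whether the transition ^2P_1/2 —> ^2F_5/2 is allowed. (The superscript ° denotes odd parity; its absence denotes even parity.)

Reading off the term symbols: S 1/2→1/2, L 1→3, J 1/2→5/2, parity even→even.
Parity must change: even → even — fails.
ΔS = 0: S: 1/2 → 1/2 — ok.
ΔL = 0, ±1 (not L=0↔0): L: 1 → 3, ΔL = +2 — fails.
ΔJ = 0, ±1 (not J=0↔0): J: 1/2 → 5/2, ΔJ = +2 — fails.
Rule(s) violated: parity, ΔL, ΔJ.

forbidden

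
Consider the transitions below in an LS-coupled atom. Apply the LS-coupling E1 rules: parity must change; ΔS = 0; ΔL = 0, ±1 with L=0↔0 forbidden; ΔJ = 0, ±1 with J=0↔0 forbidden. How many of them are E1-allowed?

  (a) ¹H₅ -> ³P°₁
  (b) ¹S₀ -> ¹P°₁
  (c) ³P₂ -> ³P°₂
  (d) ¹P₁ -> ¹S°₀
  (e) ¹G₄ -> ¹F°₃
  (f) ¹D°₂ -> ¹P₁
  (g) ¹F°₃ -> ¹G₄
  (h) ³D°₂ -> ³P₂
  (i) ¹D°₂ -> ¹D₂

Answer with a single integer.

(a) forbidden (ΔS, ΔL, ΔJ fail)
(b) allowed
(c) allowed
(d) allowed
(e) allowed
(f) allowed
(g) allowed
(h) allowed
(i) allowed
Total allowed: 8 of 9.

8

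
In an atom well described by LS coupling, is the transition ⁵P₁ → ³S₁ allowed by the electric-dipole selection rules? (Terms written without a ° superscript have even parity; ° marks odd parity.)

forbidden

Reading off the term symbols: S 2→1, L 1→0, J 1→1, parity even→even.
ΔS = 0: S: 2 → 1 — fails.
ΔL = 0, ±1 (not L=0↔0): L: 1 → 0, ΔL = -1 — ok.
ΔJ = 0, ±1 (not J=0↔0): J: 1 → 1, ΔJ = +0 — ok.
Parity must change: even → even — fails.
Rule(s) violated: parity, ΔS.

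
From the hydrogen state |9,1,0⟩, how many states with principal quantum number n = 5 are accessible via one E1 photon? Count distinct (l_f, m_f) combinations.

4

E1 requires Δl = ±1, so l_f ∈ {0, 2}; with 0 ≤ l_f ≤ n_f−1 = 4, the allowed l_f values are {0, 2}.
For l_f = 0: m_f ∈ {m_i−1, m_i, m_i+1} ∩ [−0, 0] = {0} → 1 state.
For l_f = 2: m_f ∈ {m_i−1, m_i, m_i+1} ∩ [−2, 2] = {-1, 0, 1} → 3 states.
Total: 4.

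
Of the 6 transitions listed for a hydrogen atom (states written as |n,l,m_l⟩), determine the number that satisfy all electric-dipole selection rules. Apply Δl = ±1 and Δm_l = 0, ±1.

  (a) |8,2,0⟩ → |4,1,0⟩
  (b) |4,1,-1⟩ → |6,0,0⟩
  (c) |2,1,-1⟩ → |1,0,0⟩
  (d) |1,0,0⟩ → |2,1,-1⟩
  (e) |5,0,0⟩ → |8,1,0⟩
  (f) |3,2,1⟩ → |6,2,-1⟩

(a) allowed
(b) allowed
(c) allowed
(d) allowed
(e) allowed
(f) forbidden — Δl = +0 (E1 requires Δl = ±1); Δm_l = -2 (E1 requires Δm_l = 0, ±1)
Total allowed: 5 of 6.

5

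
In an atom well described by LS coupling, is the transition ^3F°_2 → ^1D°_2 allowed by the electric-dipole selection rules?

forbidden

Initial level: S=1, L=3, J=2, parity odd. Final level: S=0, L=2, J=2, parity odd.
Parity must change: odd → odd — ✗.
ΔS = 0: S: 1 → 0 — ✗.
ΔL = 0, ±1 (not L=0↔0): L: 3 → 2, ΔL = -1 — ✓.
ΔJ = 0, ±1 (not J=0↔0): J: 2 → 2, ΔJ = +0 — ✓.
Rule(s) violated: parity, ΔS.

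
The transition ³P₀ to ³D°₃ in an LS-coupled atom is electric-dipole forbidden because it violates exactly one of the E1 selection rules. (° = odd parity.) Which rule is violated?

the ΔJ = 0, ±1 rule

Parity must change: even → odd — ✓.
ΔS = 0: S: 1 → 1 — ✓.
ΔL = 0, ±1 (not L=0↔0): L: 1 → 2, ΔL = +1 — ✓.
ΔJ = 0, ±1 (not J=0↔0): J: 0 → 3, ΔJ = +3 — ✗.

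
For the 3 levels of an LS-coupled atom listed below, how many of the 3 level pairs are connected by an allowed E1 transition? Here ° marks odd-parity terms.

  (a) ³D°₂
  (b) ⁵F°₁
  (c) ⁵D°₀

(a)–(b): forbidden (parity, ΔS).
(a)–(c): forbidden (parity, ΔS, ΔJ).
(b)–(c): forbidden (parity).
Allowed pairs: 0 of 3.

0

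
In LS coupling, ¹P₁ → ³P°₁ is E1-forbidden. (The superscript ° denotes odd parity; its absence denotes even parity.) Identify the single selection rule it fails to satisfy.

the ΔS = 0 rule

Parity must change: even → odd — passes.
ΔS = 0: S: 0 → 1 — fails.
ΔL = 0, ±1 (not L=0↔0): L: 1 → 1, ΔL = +0 — passes.
ΔJ = 0, ±1 (not J=0↔0): J: 1 → 1, ΔJ = +0 — passes.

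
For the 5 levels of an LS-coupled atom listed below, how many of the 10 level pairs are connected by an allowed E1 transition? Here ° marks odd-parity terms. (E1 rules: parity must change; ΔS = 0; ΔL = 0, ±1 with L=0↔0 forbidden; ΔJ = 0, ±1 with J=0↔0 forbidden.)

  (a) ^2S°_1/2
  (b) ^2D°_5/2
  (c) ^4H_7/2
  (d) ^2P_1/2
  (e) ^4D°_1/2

1

(a)–(b): forbidden (parity, ΔL, ΔJ).
(a)–(c): forbidden (ΔS, ΔL, ΔJ).
(a)–(d): allowed.
(a)–(e): forbidden (parity, ΔS, ΔL).
(b)–(c): forbidden (ΔS, ΔL).
(b)–(d): forbidden (ΔJ).
(b)–(e): forbidden (parity, ΔS, ΔJ).
(c)–(d): forbidden (parity, ΔS, ΔL, ΔJ).
(c)–(e): forbidden (ΔL, ΔJ).
(d)–(e): forbidden (ΔS).
Allowed pairs: 1 of 10.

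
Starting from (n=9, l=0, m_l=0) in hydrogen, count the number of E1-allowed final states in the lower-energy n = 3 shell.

3

E1 requires Δl = ±1, so l_f ∈ {-1, 1}; with 0 ≤ l_f ≤ n_f−1 = 2, the allowed l_f values are {1}.
For l_f = 1: m_f ∈ {m_i−1, m_i, m_i+1} ∩ [−1, 1] = {-1, 0, 1} → 3 states.
Total: 3.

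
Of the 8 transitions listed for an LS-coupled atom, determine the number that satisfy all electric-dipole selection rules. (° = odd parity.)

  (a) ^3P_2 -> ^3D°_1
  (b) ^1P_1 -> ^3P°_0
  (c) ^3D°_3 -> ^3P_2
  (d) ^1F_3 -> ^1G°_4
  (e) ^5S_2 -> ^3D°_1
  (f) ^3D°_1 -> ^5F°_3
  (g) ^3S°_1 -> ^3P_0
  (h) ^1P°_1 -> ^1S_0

5

(a) allowed
(b) forbidden (ΔS fails)
(c) allowed
(d) allowed
(e) forbidden (ΔS, ΔL fail)
(f) forbidden (parity, ΔS, ΔJ fail)
(g) allowed
(h) allowed
Total allowed: 5 of 8.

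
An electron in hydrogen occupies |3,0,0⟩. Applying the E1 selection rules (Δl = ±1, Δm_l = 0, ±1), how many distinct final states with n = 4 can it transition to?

3

E1 requires Δl = ±1, so l_f ∈ {-1, 1}; with 0 ≤ l_f ≤ n_f−1 = 3, the allowed l_f values are {1}.
For l_f = 1: m_f ∈ {m_i−1, m_i, m_i+1} ∩ [−1, 1] = {-1, 0, 1} → 3 states.
Total: 3.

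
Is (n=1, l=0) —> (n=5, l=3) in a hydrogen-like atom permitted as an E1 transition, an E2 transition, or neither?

neither

Δl = 3 − 0 = +3; l_i + l_f = 3.
E1 (Δl = ±1): not satisfied.
E2 (Δl = 0,±2, l_i+l_f ≥ 2): not satisfied.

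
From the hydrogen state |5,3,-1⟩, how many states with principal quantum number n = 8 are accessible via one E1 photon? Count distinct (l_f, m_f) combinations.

E1 requires Δl = ±1, so l_f ∈ {2, 4}; with 0 ≤ l_f ≤ n_f−1 = 7, the allowed l_f values are {2, 4}.
For l_f = 2: m_f ∈ {m_i−1, m_i, m_i+1} ∩ [−2, 2] = {-2, -1, 0} → 3 states.
For l_f = 4: m_f ∈ {m_i−1, m_i, m_i+1} ∩ [−4, 4] = {-2, -1, 0} → 3 states.
Total: 6.

6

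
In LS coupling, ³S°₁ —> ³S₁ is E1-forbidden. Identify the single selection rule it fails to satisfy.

the L=0 ↔ L=0 exclusion

Initial level: S=1, L=0, J=1, parity odd. Final level: S=1, L=0, J=1, parity even.
Parity must change: odd → even — ok.
ΔS = 0: S: 1 → 1 — ok.
ΔL = 0, ±1 (not L=0↔0): L: 0 → 0, ΔL = +0 — fails.
ΔJ = 0, ±1 (not J=0↔0): J: 1 → 1, ΔJ = +0 — ok.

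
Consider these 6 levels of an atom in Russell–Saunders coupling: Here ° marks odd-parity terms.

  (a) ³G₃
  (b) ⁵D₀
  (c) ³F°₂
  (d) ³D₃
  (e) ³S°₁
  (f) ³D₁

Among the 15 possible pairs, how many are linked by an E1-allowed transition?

(a)–(b): forbidden (parity, ΔS, ΔL, ΔJ).
(a)–(c): allowed.
(a)–(d): forbidden (parity, ΔL).
(a)–(e): forbidden (ΔL, ΔJ).
(a)–(f): forbidden (parity, ΔL, ΔJ).
(b)–(c): forbidden (ΔS, ΔJ).
(b)–(d): forbidden (parity, ΔS, ΔJ).
(b)–(e): forbidden (ΔS, ΔL).
(b)–(f): forbidden (parity, ΔS).
(c)–(d): allowed.
(c)–(e): forbidden (parity, ΔL).
(c)–(f): allowed.
(d)–(e): forbidden (ΔL, ΔJ).
(d)–(f): forbidden (parity, ΔJ).
(e)–(f): forbidden (ΔL).
Allowed pairs: 3 of 15.

3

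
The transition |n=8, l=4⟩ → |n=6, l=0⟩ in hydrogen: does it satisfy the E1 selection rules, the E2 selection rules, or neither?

neither

Δl = 0 − 4 = -4; l_i + l_f = 4.
E1 (Δl = ±1): not satisfied.
E2 (Δl = 0,±2, l_i+l_f ≥ 2): not satisfied.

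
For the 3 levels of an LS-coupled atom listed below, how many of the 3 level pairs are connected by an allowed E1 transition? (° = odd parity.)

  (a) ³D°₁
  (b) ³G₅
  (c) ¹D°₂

(a)–(b): forbidden (ΔL, ΔJ).
(a)–(c): forbidden (parity, ΔS).
(b)–(c): forbidden (ΔS, ΔL, ΔJ).
Allowed pairs: 0 of 3.

0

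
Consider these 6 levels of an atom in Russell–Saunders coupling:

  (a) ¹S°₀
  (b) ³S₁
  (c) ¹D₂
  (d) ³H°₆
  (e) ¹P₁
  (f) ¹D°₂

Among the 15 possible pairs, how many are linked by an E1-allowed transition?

(a)–(b): forbidden (ΔS, ΔL).
(a)–(c): forbidden (ΔL, ΔJ).
(a)–(d): forbidden (parity, ΔS, ΔL, ΔJ).
(a)–(e): allowed.
(a)–(f): forbidden (parity, ΔL, ΔJ).
(b)–(c): forbidden (parity, ΔS, ΔL).
(b)–(d): forbidden (ΔL, ΔJ).
(b)–(e): forbidden (parity, ΔS).
(b)–(f): forbidden (ΔS, ΔL).
(c)–(d): forbidden (ΔS, ΔL, ΔJ).
(c)–(e): forbidden (parity).
(c)–(f): allowed.
(d)–(e): forbidden (ΔS, ΔL, ΔJ).
(d)–(f): forbidden (parity, ΔS, ΔL, ΔJ).
(e)–(f): allowed.
Allowed pairs: 3 of 15.

3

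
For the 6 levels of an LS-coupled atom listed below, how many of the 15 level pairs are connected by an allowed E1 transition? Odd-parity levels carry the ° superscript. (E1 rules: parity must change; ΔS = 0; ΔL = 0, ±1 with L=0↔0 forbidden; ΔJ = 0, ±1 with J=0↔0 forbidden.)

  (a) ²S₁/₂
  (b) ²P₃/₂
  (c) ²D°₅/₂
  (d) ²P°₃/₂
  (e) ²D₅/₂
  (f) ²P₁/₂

(a)–(b): forbidden (parity).
(a)–(c): forbidden (ΔL, ΔJ).
(a)–(d): allowed.
(a)–(e): forbidden (parity, ΔL, ΔJ).
(a)–(f): forbidden (parity).
(b)–(c): allowed.
(b)–(d): allowed.
(b)–(e): forbidden (parity).
(b)–(f): forbidden (parity).
(c)–(d): forbidden (parity).
(c)–(e): allowed.
(c)–(f): forbidden (ΔJ).
(d)–(e): allowed.
(d)–(f): allowed.
(e)–(f): forbidden (parity, ΔJ).
Allowed pairs: 6 of 15.

6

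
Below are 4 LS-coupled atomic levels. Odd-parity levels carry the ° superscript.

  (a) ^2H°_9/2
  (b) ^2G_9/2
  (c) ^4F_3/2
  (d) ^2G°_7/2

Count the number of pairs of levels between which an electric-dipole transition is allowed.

(a)–(b): allowed.
(a)–(c): forbidden (ΔS, ΔL, ΔJ).
(a)–(d): forbidden (parity).
(b)–(c): forbidden (parity, ΔS, ΔJ).
(b)–(d): allowed.
(c)–(d): forbidden (ΔS, ΔJ).
Allowed pairs: 2 of 6.

2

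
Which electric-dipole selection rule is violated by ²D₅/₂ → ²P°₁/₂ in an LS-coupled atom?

the ΔJ = 0, ±1 rule

Reading off the term symbols: S 1/2→1/2, L 2→1, J 5/2→1/2, parity even→odd.
Parity must change: even → odd — satisfied.
ΔS = 0: S: 1/2 → 1/2 — satisfied.
ΔL = 0, ±1 (not L=0↔0): L: 2 → 1, ΔL = -1 — satisfied.
ΔJ = 0, ±1 (not J=0↔0): J: 5/2 → 1/2, ΔJ = -2 — violated.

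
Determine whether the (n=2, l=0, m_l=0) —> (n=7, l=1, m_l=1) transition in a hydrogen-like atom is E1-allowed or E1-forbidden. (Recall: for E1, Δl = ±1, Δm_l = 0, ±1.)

allowed

l: 0 → 1 (Δl = +1). Δl = ±1 passes.
m_l: 0 → 1 (Δm_l = +1). |Δm_l| ≤ 1 passes.
All E1 selection rules are satisfied.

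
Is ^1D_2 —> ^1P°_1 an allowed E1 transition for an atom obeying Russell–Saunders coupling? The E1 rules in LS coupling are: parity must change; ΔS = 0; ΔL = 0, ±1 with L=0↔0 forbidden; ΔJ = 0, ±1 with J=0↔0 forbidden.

Reading off the term symbols: S 0→0, L 2→1, J 2→1, parity even→odd.
Parity must change: even → odd — ✓.
ΔS = 0: S: 0 → 0 — ✓.
ΔL = 0, ±1 (not L=0↔0): L: 2 → 1, ΔL = -1 — ✓.
ΔJ = 0, ±1 (not J=0↔0): J: 2 → 1, ΔJ = -1 — ✓.
All four E1 rules are satisfied.

allowed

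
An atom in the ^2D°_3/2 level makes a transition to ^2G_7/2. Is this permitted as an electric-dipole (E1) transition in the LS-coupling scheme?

Initial level: S=1/2, L=2, J=3/2, parity odd. Final level: S=1/2, L=4, J=7/2, parity even.
Parity must change: odd → even — satisfied.
ΔS = 0: S: 1/2 → 1/2 — satisfied.
ΔL = 0, ±1 (not L=0↔0): L: 2 → 4, ΔL = +2 — violated.
ΔJ = 0, ±1 (not J=0↔0): J: 3/2 → 7/2, ΔJ = +2 — violated.
Rule(s) violated: ΔL, ΔJ.

forbidden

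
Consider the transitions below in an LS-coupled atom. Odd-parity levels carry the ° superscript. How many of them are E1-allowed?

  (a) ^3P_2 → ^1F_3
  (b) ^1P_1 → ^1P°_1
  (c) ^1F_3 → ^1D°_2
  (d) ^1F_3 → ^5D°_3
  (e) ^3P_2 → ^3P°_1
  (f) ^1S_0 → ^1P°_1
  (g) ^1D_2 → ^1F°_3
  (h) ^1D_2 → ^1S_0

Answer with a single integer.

5

(a) forbidden (parity, ΔS, ΔL fail)
(b) allowed
(c) allowed
(d) forbidden (ΔS fails)
(e) allowed
(f) allowed
(g) allowed
(h) forbidden (parity, ΔL, ΔJ fail)
Total allowed: 5 of 8.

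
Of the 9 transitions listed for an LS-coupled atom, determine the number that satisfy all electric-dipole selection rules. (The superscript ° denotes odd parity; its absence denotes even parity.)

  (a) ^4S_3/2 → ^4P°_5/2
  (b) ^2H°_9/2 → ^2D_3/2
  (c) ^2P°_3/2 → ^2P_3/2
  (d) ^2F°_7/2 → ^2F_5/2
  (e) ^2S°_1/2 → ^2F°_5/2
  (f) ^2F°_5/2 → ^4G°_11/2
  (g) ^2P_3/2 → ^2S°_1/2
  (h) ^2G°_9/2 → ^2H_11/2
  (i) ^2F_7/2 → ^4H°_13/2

5

(a) allowed
(b) forbidden (ΔL, ΔJ fail)
(c) allowed
(d) allowed
(e) forbidden (parity, ΔL, ΔJ fail)
(f) forbidden (parity, ΔS, ΔJ fail)
(g) allowed
(h) allowed
(i) forbidden (ΔS, ΔL, ΔJ fail)
Total allowed: 5 of 9.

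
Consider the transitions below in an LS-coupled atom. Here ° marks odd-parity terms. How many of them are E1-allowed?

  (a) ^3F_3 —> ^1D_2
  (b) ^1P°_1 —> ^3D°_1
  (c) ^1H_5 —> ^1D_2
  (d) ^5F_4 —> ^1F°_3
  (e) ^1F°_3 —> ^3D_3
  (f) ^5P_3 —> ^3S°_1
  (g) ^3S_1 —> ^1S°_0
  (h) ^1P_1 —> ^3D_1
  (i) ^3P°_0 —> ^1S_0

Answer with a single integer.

(a) forbidden (parity, ΔS fail)
(b) forbidden (parity, ΔS fail)
(c) forbidden (parity, ΔL, ΔJ fail)
(d) forbidden (ΔS fails)
(e) forbidden (ΔS fails)
(f) forbidden (ΔS, ΔJ fail)
(g) forbidden (ΔS, ΔL fail)
(h) forbidden (parity, ΔS fail)
(i) forbidden (ΔS, ΔJ fail)
Total allowed: 0 of 9.

0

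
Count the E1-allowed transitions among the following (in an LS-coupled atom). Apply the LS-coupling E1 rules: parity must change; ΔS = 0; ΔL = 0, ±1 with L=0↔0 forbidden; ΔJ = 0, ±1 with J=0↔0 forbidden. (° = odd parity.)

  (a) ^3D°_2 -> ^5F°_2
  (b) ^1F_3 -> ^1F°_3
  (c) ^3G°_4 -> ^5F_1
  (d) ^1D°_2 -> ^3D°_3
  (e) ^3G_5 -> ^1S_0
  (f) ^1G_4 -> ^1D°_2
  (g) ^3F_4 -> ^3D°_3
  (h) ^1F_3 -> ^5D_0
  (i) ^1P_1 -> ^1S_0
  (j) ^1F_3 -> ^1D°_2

3

(a) forbidden (parity, ΔS fail)
(b) allowed
(c) forbidden (ΔS, ΔJ fail)
(d) forbidden (parity, ΔS fail)
(e) forbidden (parity, ΔS, ΔL, ΔJ fail)
(f) forbidden (ΔL, ΔJ fail)
(g) allowed
(h) forbidden (parity, ΔS, ΔJ fail)
(i) forbidden (parity fails)
(j) allowed
Total allowed: 3 of 10.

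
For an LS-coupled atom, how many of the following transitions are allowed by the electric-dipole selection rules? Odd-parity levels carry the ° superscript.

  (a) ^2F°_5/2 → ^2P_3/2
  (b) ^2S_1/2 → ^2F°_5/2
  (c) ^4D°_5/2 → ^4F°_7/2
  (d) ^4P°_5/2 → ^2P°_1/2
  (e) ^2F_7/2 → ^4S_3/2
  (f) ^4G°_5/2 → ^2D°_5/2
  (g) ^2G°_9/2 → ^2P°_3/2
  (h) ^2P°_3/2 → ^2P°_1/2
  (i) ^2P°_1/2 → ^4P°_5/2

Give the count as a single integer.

(a) forbidden (ΔL fails)
(b) forbidden (ΔL, ΔJ fail)
(c) forbidden (parity fails)
(d) forbidden (parity, ΔS, ΔJ fail)
(e) forbidden (parity, ΔS, ΔL, ΔJ fail)
(f) forbidden (parity, ΔS, ΔL fail)
(g) forbidden (parity, ΔL, ΔJ fail)
(h) forbidden (parity fails)
(i) forbidden (parity, ΔS, ΔJ fail)
Total allowed: 0 of 9.

0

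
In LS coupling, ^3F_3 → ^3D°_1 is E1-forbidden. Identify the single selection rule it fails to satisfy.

the ΔJ = 0, ±1 rule

Parity must change: even → odd — passes.
ΔS = 0: S: 1 → 1 — passes.
ΔL = 0, ±1 (not L=0↔0): L: 3 → 2, ΔL = -1 — passes.
ΔJ = 0, ±1 (not J=0↔0): J: 3 → 1, ΔJ = -2 — fails.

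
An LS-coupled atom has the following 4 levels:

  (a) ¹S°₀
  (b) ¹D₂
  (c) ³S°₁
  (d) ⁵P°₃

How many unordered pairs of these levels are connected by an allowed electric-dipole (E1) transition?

0

(a)–(b): forbidden (ΔL, ΔJ).
(a)–(c): forbidden (parity, ΔS, ΔL).
(a)–(d): forbidden (parity, ΔS, ΔJ).
(b)–(c): forbidden (ΔS, ΔL).
(b)–(d): forbidden (ΔS).
(c)–(d): forbidden (parity, ΔS, ΔJ).
Allowed pairs: 0 of 6.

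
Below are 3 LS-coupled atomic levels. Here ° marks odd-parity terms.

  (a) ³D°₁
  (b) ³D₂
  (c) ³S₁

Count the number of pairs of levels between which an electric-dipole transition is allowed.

1

(a)–(b): allowed.
(a)–(c): forbidden (ΔL).
(b)–(c): forbidden (parity, ΔL).
Allowed pairs: 1 of 3.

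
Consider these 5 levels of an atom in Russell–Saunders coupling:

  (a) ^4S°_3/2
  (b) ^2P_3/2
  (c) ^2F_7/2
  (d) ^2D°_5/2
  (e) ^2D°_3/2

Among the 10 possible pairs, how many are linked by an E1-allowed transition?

3

(a)–(b): forbidden (ΔS).
(a)–(c): forbidden (ΔS, ΔL, ΔJ).
(a)–(d): forbidden (parity, ΔS, ΔL).
(a)–(e): forbidden (parity, ΔS, ΔL).
(b)–(c): forbidden (parity, ΔL, ΔJ).
(b)–(d): allowed.
(b)–(e): allowed.
(c)–(d): allowed.
(c)–(e): forbidden (ΔJ).
(d)–(e): forbidden (parity).
Allowed pairs: 3 of 10.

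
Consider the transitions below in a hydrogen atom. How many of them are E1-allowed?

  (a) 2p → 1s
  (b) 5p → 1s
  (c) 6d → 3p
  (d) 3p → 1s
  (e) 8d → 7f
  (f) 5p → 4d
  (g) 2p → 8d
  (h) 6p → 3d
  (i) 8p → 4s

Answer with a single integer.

(a) allowed
(b) allowed
(c) allowed
(d) allowed
(e) allowed
(f) allowed
(g) allowed
(h) allowed
(i) allowed
Total allowed: 9 of 9.

9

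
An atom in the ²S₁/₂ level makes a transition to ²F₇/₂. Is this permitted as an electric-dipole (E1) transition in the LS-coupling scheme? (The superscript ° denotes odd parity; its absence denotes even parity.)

forbidden

Parity must change: even → even — fails.
ΔS = 0: S: 1/2 → 1/2 — passes.
ΔL = 0, ±1 (not L=0↔0): L: 0 → 3, ΔL = +3 — fails.
ΔJ = 0, ±1 (not J=0↔0): J: 1/2 → 7/2, ΔJ = +3 — fails.
Rule(s) violated: parity, ΔL, ΔJ.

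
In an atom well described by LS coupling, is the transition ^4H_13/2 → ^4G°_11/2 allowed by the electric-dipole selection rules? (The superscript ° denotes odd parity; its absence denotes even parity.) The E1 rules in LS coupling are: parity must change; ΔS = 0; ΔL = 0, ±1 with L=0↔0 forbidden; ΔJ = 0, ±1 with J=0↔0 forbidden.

allowed

Parity must change: even → odd — passes.
ΔS = 0: S: 3/2 → 3/2 — passes.
ΔL = 0, ±1 (not L=0↔0): L: 5 → 4, ΔL = -1 — passes.
ΔJ = 0, ±1 (not J=0↔0): J: 13/2 → 11/2, ΔJ = -1 — passes.
All four E1 rules are satisfied.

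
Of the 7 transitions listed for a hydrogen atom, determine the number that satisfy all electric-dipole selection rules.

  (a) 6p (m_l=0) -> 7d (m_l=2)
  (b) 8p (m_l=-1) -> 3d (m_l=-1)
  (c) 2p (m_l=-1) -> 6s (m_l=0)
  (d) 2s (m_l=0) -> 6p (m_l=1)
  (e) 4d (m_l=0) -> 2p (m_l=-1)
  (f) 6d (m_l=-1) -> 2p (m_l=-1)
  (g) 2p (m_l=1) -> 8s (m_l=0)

(a) forbidden — Δm_l = +2 (E1 requires Δm_l = 0, ±1)
(b) allowed
(c) allowed
(d) allowed
(e) allowed
(f) allowed
(g) allowed
Total allowed: 6 of 7.

6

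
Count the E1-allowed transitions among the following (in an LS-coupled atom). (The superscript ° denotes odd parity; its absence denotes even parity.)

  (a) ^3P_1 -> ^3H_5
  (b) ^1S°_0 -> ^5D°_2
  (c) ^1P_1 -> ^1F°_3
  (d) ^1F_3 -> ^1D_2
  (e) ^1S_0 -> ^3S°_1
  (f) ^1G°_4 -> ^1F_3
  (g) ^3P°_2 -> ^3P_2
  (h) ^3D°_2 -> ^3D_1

3

(a) forbidden (parity, ΔL, ΔJ fail)
(b) forbidden (parity, ΔS, ΔL, ΔJ fail)
(c) forbidden (ΔL, ΔJ fail)
(d) forbidden (parity fails)
(e) forbidden (ΔS, ΔL fail)
(f) allowed
(g) allowed
(h) allowed
Total allowed: 3 of 8.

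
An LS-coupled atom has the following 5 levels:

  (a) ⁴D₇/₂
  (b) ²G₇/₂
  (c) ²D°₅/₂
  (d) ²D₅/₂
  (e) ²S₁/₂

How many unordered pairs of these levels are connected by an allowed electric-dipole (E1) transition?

(a)–(b): forbidden (parity, ΔS, ΔL).
(a)–(c): forbidden (ΔS).
(a)–(d): forbidden (parity, ΔS).
(a)–(e): forbidden (parity, ΔS, ΔL, ΔJ).
(b)–(c): forbidden (ΔL).
(b)–(d): forbidden (parity, ΔL).
(b)–(e): forbidden (parity, ΔL, ΔJ).
(c)–(d): allowed.
(c)–(e): forbidden (ΔL, ΔJ).
(d)–(e): forbidden (parity, ΔL, ΔJ).
Allowed pairs: 1 of 10.

1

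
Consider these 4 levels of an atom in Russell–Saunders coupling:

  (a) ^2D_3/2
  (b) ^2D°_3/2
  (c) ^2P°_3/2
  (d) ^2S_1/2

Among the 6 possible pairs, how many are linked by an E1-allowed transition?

3

(a)–(b): allowed.
(a)–(c): allowed.
(a)–(d): forbidden (parity, ΔL).
(b)–(c): forbidden (parity).
(b)–(d): forbidden (ΔL).
(c)–(d): allowed.
Allowed pairs: 3 of 6.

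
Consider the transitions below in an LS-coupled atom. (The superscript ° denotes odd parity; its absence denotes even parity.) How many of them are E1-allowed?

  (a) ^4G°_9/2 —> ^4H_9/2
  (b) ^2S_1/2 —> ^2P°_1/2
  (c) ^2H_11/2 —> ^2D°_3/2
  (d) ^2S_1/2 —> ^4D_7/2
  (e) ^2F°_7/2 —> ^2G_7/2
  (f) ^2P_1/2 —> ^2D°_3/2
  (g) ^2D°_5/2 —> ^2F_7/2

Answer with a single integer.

(a) allowed
(b) allowed
(c) forbidden (ΔL, ΔJ fail)
(d) forbidden (parity, ΔS, ΔL, ΔJ fail)
(e) allowed
(f) allowed
(g) allowed
Total allowed: 5 of 7.

5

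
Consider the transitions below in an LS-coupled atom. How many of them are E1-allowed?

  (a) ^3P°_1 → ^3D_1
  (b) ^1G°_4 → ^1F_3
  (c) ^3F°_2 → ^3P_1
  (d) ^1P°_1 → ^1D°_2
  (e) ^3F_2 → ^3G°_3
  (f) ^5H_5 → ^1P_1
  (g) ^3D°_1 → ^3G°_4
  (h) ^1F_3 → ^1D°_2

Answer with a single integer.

4

(a) allowed
(b) allowed
(c) forbidden (ΔL fails)
(d) forbidden (parity fails)
(e) allowed
(f) forbidden (parity, ΔS, ΔL, ΔJ fail)
(g) forbidden (parity, ΔL, ΔJ fail)
(h) allowed
Total allowed: 4 of 8.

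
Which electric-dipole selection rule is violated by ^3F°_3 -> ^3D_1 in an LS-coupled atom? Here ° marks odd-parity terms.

Initial level: S=1, L=3, J=3, parity odd. Final level: S=1, L=2, J=1, parity even.
Parity must change: odd → even — ok.
ΔS = 0: S: 1 → 1 — ok.
ΔL = 0, ±1 (not L=0↔0): L: 3 → 2, ΔL = -1 — ok.
ΔJ = 0, ±1 (not J=0↔0): J: 3 → 1, ΔJ = -2 — fails.

the ΔJ = 0, ±1 rule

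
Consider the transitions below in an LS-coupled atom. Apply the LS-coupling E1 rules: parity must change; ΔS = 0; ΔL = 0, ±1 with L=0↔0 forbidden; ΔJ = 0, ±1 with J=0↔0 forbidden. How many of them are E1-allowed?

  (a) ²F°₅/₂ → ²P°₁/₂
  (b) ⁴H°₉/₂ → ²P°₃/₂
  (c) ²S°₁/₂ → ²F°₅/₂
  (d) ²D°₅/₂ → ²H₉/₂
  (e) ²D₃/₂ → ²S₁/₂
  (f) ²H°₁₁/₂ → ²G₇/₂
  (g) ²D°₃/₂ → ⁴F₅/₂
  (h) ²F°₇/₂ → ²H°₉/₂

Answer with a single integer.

(a) forbidden (parity, ΔL, ΔJ fail)
(b) forbidden (parity, ΔS, ΔL, ΔJ fail)
(c) forbidden (parity, ΔL, ΔJ fail)
(d) forbidden (ΔL, ΔJ fail)
(e) forbidden (parity, ΔL fail)
(f) forbidden (ΔJ fails)
(g) forbidden (ΔS fails)
(h) forbidden (parity, ΔL fail)
Total allowed: 0 of 8.

0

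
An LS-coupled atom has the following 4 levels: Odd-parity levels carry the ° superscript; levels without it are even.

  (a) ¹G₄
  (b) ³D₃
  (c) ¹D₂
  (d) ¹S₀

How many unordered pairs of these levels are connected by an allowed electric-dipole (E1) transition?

0

(a)–(b): forbidden (parity, ΔS, ΔL).
(a)–(c): forbidden (parity, ΔL, ΔJ).
(a)–(d): forbidden (parity, ΔL, ΔJ).
(b)–(c): forbidden (parity, ΔS).
(b)–(d): forbidden (parity, ΔS, ΔL, ΔJ).
(c)–(d): forbidden (parity, ΔL, ΔJ).
Allowed pairs: 0 of 6.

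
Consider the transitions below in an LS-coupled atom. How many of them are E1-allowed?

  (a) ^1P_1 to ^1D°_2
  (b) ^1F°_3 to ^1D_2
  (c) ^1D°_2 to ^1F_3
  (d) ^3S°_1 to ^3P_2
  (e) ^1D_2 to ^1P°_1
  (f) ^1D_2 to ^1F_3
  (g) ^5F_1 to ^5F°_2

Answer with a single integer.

(a) allowed
(b) allowed
(c) allowed
(d) allowed
(e) allowed
(f) forbidden (parity fails)
(g) allowed
Total allowed: 6 of 7.

6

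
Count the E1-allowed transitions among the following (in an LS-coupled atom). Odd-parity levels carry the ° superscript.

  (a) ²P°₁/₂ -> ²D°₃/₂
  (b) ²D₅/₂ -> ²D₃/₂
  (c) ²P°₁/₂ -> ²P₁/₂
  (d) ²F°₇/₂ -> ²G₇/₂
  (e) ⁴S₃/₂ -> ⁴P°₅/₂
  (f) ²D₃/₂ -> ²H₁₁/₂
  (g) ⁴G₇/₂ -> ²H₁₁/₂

3

(a) forbidden (parity fails)
(b) forbidden (parity fails)
(c) allowed
(d) allowed
(e) allowed
(f) forbidden (parity, ΔL, ΔJ fail)
(g) forbidden (parity, ΔS, ΔJ fail)
Total allowed: 3 of 7.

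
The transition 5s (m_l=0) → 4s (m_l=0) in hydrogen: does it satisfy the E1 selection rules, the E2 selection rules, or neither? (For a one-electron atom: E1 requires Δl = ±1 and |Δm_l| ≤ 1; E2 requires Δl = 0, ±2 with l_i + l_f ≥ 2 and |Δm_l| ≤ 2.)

neither

Δl = 0 − 0 = +0; l_i + l_f = 0.
Δm_l = +0.
E1 (Δl = ±1, |Δm_l| ≤ 1): not satisfied.
E2 (Δl = 0,±2, l_i+l_f ≥ 2, |Δm_l| ≤ 2): not satisfied.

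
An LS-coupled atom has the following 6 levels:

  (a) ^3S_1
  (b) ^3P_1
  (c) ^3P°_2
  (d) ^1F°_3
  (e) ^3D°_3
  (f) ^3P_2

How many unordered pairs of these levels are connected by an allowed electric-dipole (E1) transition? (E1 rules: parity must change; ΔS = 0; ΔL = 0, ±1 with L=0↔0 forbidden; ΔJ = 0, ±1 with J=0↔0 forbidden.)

(a)–(b): forbidden (parity).
(a)–(c): allowed.
(a)–(d): forbidden (ΔS, ΔL, ΔJ).
(a)–(e): forbidden (ΔL, ΔJ).
(a)–(f): forbidden (parity).
(b)–(c): allowed.
(b)–(d): forbidden (ΔS, ΔL, ΔJ).
(b)–(e): forbidden (ΔJ).
(b)–(f): forbidden (parity).
(c)–(d): forbidden (parity, ΔS, ΔL).
(c)–(e): forbidden (parity).
(c)–(f): allowed.
(d)–(e): forbidden (parity, ΔS).
(d)–(f): forbidden (ΔS, ΔL).
(e)–(f): allowed.
Allowed pairs: 4 of 15.

4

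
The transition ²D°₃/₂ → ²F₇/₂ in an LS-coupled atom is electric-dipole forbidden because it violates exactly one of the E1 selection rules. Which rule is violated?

the ΔJ = 0, ±1 rule

Initial level: S=1/2, L=2, J=3/2, parity odd. Final level: S=1/2, L=3, J=7/2, parity even.
Parity must change: odd → even — ok.
ΔS = 0: S: 1/2 → 1/2 — ok.
ΔL = 0, ±1 (not L=0↔0): L: 2 → 3, ΔL = +1 — ok.
ΔJ = 0, ±1 (not J=0↔0): J: 3/2 → 7/2, ΔJ = +2 — fails.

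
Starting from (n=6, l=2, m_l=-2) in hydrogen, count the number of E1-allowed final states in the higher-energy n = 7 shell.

4

E1 requires Δl = ±1, so l_f ∈ {1, 3}; with 0 ≤ l_f ≤ n_f−1 = 6, the allowed l_f values are {1, 3}.
For l_f = 1: m_f ∈ {m_i−1, m_i, m_i+1} ∩ [−1, 1] = {-1} → 1 state.
For l_f = 3: m_f ∈ {m_i−1, m_i, m_i+1} ∩ [−3, 3] = {-3, -2, -1} → 3 states.
Total: 4.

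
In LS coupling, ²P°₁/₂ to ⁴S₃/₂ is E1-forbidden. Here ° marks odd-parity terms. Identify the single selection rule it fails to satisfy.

the ΔS = 0 rule

Parity must change: odd → even — ok.
ΔS = 0: S: 1/2 → 3/2 — fails.
ΔL = 0, ±1 (not L=0↔0): L: 1 → 0, ΔL = -1 — ok.
ΔJ = 0, ±1 (not J=0↔0): J: 1/2 → 3/2, ΔJ = +1 — ok.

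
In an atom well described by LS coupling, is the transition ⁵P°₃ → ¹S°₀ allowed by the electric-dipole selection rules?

Initial level: S=2, L=1, J=3, parity odd. Final level: S=0, L=0, J=0, parity odd.
ΔS = 0: S: 2 → 0 — violated.
Parity must change: odd → odd — violated.
ΔJ = 0, ±1 (not J=0↔0): J: 3 → 0, ΔJ = -3 — violated.
ΔL = 0, ±1 (not L=0↔0): L: 1 → 0, ΔL = -1 — satisfied.
Rule(s) violated: parity, ΔS, ΔJ.

forbidden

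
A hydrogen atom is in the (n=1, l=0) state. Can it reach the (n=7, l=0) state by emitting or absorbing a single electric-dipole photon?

forbidden

l: 0 → 0 (Δl = +0). Δl = ±1 ✗.
The transition is electric-dipole forbidden.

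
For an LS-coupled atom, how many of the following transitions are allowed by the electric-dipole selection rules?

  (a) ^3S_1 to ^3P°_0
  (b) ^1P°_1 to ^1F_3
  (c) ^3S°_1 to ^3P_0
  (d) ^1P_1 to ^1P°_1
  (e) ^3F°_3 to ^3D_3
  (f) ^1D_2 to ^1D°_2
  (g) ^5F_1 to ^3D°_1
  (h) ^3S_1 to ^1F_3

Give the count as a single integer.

5

(a) allowed
(b) forbidden (ΔL, ΔJ fail)
(c) allowed
(d) allowed
(e) allowed
(f) allowed
(g) forbidden (ΔS fails)
(h) forbidden (parity, ΔS, ΔL, ΔJ fail)
Total allowed: 5 of 8.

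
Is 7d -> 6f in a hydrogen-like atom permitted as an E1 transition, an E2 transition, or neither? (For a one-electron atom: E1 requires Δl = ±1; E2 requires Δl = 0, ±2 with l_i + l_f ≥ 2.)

E1

Δl = 3 − 2 = +1; l_i + l_f = 5.
E1 (Δl = ±1): satisfied.
E2 (Δl = 0,±2, l_i+l_f ≥ 2): not satisfied.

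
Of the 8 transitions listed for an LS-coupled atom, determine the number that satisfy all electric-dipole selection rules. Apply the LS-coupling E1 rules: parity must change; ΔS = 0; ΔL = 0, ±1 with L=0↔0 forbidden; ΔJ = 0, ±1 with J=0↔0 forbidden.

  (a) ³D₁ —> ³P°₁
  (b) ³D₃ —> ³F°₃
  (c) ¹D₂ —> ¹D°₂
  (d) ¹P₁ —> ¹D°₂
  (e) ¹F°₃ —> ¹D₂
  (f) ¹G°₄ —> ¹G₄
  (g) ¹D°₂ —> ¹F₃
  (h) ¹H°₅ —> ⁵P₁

7

(a) allowed
(b) allowed
(c) allowed
(d) allowed
(e) allowed
(f) allowed
(g) allowed
(h) forbidden (ΔS, ΔL, ΔJ fail)
Total allowed: 7 of 8.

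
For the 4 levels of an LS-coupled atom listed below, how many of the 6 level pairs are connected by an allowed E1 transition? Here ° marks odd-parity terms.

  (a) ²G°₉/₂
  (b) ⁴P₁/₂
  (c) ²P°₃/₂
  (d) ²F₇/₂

1

(a)–(b): forbidden (ΔS, ΔL, ΔJ).
(a)–(c): forbidden (parity, ΔL, ΔJ).
(a)–(d): allowed.
(b)–(c): forbidden (ΔS).
(b)–(d): forbidden (parity, ΔS, ΔL, ΔJ).
(c)–(d): forbidden (ΔL, ΔJ).
Allowed pairs: 1 of 6.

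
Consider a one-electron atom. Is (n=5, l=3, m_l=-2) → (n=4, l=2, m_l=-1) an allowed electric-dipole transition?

Δl = 2 − 3 = -1; the E1 rule Δl = ±1 is satisfied.
m_l: -2 → -1 (Δm_l = +1). |Δm_l| ≤ 1 satisfied.
All E1 selection rules are satisfied.

allowed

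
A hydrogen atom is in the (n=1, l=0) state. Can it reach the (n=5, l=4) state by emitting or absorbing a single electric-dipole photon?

forbidden

Initial l = 0, final l = 4, so Δl = +4. E1 requires Δl = ±1: violated.
The transition is electric-dipole forbidden.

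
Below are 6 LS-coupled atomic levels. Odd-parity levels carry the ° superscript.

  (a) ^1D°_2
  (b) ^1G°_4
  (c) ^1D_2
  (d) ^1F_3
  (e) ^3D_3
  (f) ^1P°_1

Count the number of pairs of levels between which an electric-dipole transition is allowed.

4

(a)–(b): forbidden (parity, ΔL, ΔJ).
(a)–(c): allowed.
(a)–(d): allowed.
(a)–(e): forbidden (ΔS).
(a)–(f): forbidden (parity).
(b)–(c): forbidden (ΔL, ΔJ).
(b)–(d): allowed.
(b)–(e): forbidden (ΔS, ΔL).
(b)–(f): forbidden (parity, ΔL, ΔJ).
(c)–(d): forbidden (parity).
(c)–(e): forbidden (parity, ΔS).
(c)–(f): allowed.
(d)–(e): forbidden (parity, ΔS).
(d)–(f): forbidden (ΔL, ΔJ).
(e)–(f): forbidden (ΔS, ΔJ).
Allowed pairs: 4 of 15.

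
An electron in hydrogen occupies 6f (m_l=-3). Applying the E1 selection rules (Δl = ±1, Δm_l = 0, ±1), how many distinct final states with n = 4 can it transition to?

1

E1 requires Δl = ±1, so l_f ∈ {2, 4}; with 0 ≤ l_f ≤ n_f−1 = 3, the allowed l_f values are {2}.
For l_f = 2: m_f ∈ {m_i−1, m_i, m_i+1} ∩ [−2, 2] = {-2} → 1 state.
Total: 1.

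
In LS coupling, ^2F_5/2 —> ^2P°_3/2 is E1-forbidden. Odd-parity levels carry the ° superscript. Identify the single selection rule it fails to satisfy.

Parity must change: even → odd — ok.
ΔS = 0: S: 1/2 → 1/2 — ok.
ΔL = 0, ±1 (not L=0↔0): L: 3 → 1, ΔL = -2 — fails.
ΔJ = 0, ±1 (not J=0↔0): J: 5/2 → 3/2, ΔJ = -1 — ok.

the ΔL = 0, ±1 rule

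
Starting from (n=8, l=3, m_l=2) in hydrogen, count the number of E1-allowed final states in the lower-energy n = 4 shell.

2

E1 requires Δl = ±1, so l_f ∈ {2, 4}; with 0 ≤ l_f ≤ n_f−1 = 3, the allowed l_f values are {2}.
For l_f = 2: m_f ∈ {m_i−1, m_i, m_i+1} ∩ [−2, 2] = {1, 2} → 2 states.
Total: 2.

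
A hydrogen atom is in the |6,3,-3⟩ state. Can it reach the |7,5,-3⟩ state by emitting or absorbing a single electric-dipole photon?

l: 3 → 5 (Δl = +2). Δl = ±1 fails.
m_l: -3 → -3 (Δm_l = +0). |Δm_l| ≤ 1 ok.
The transition is electric-dipole forbidden.

forbidden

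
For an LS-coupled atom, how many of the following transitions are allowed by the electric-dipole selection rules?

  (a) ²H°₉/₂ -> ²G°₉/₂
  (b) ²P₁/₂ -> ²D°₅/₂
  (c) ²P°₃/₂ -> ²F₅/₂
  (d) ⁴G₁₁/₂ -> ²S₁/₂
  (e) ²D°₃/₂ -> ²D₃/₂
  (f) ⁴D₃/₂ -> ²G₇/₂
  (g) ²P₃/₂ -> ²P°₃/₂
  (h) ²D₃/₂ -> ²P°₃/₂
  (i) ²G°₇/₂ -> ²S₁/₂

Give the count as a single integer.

(a) forbidden (parity fails)
(b) forbidden (ΔJ fails)
(c) forbidden (ΔL fails)
(d) forbidden (parity, ΔS, ΔL, ΔJ fail)
(e) allowed
(f) forbidden (parity, ΔS, ΔL, ΔJ fail)
(g) allowed
(h) allowed
(i) forbidden (ΔL, ΔJ fail)
Total allowed: 3 of 9.

3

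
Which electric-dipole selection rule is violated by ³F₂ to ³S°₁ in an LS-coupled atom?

Reading off the term symbols: S 1→1, L 3→0, J 2→1, parity even→odd.
Parity must change: even → odd — ✓.
ΔS = 0: S: 1 → 1 — ✓.
ΔL = 0, ±1 (not L=0↔0): L: 3 → 0, ΔL = -3 — ✗.
ΔJ = 0, ±1 (not J=0↔0): J: 2 → 1, ΔJ = -1 — ✓.

the ΔL = 0, ±1 rule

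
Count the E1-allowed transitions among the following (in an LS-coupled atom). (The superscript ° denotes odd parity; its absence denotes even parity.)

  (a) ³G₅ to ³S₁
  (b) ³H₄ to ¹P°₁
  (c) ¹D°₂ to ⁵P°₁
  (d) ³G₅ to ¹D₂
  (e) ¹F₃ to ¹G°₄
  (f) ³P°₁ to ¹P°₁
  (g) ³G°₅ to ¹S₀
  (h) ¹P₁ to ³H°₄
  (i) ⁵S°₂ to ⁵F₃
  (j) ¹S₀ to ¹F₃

(a) forbidden (parity, ΔL, ΔJ fail)
(b) forbidden (ΔS, ΔL, ΔJ fail)
(c) forbidden (parity, ΔS fail)
(d) forbidden (parity, ΔS, ΔL, ΔJ fail)
(e) allowed
(f) forbidden (parity, ΔS fail)
(g) forbidden (ΔS, ΔL, ΔJ fail)
(h) forbidden (ΔS, ΔL, ΔJ fail)
(i) forbidden (ΔL fails)
(j) forbidden (parity, ΔL, ΔJ fail)
Total allowed: 1 of 10.

1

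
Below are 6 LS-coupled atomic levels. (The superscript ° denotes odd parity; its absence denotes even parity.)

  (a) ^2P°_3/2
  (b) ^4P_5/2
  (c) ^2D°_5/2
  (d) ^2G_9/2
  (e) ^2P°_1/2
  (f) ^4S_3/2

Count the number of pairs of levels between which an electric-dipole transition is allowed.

(a)–(b): forbidden (ΔS).
(a)–(c): forbidden (parity).
(a)–(d): forbidden (ΔL, ΔJ).
(a)–(e): forbidden (parity).
(a)–(f): forbidden (ΔS).
(b)–(c): forbidden (ΔS).
(b)–(d): forbidden (parity, ΔS, ΔL, ΔJ).
(b)–(e): forbidden (ΔS, ΔJ).
(b)–(f): forbidden (parity).
(c)–(d): forbidden (ΔL, ΔJ).
(c)–(e): forbidden (parity, ΔJ).
(c)–(f): forbidden (ΔS, ΔL).
(d)–(e): forbidden (ΔL, ΔJ).
(d)–(f): forbidden (parity, ΔS, ΔL, ΔJ).
(e)–(f): forbidden (ΔS).
Allowed pairs: 0 of 15.

0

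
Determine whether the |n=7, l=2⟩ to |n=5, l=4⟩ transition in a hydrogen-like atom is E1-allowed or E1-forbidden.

forbidden

Initial l = 2, final l = 4, so Δl = +2. E1 requires Δl = ±1: violated.
The transition is electric-dipole forbidden.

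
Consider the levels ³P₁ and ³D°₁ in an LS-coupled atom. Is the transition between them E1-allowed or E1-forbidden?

ΔS = 0: S: 1 → 1 — ✓.
Parity must change: even → odd — ✓.
ΔJ = 0, ±1 (not J=0↔0): J: 1 → 1, ΔJ = +0 — ✓.
ΔL = 0, ±1 (not L=0↔0): L: 1 → 2, ΔL = +1 — ✓.
All four E1 rules are satisfied.

allowed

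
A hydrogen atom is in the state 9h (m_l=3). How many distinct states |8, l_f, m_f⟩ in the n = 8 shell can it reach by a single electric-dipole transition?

E1 requires Δl = ±1, so l_f ∈ {4, 6}; with 0 ≤ l_f ≤ n_f−1 = 7, the allowed l_f values are {4, 6}.
For l_f = 4: m_f ∈ {m_i−1, m_i, m_i+1} ∩ [−4, 4] = {2, 3, 4} → 3 states.
For l_f = 6: m_f ∈ {m_i−1, m_i, m_i+1} ∩ [−6, 6] = {2, 3, 4} → 3 states.
Total: 6.

6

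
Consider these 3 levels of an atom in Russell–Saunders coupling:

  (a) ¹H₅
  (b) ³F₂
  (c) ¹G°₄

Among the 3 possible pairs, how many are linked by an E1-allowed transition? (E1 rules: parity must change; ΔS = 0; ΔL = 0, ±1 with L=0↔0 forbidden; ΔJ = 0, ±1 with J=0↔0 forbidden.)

(a)–(b): forbidden (parity, ΔS, ΔL, ΔJ).
(a)–(c): allowed.
(b)–(c): forbidden (ΔS, ΔJ).
Allowed pairs: 1 of 3.

1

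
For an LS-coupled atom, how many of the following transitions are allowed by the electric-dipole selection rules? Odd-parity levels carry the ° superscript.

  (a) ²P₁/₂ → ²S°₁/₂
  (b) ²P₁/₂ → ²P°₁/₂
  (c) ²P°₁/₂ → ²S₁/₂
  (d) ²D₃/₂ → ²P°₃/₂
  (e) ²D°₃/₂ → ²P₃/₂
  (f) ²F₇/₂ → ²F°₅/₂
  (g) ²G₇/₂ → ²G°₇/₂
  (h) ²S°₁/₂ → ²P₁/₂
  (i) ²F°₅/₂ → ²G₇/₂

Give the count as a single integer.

(a) allowed
(b) allowed
(c) allowed
(d) allowed
(e) allowed
(f) allowed
(g) allowed
(h) allowed
(i) allowed
Total allowed: 9 of 9.

9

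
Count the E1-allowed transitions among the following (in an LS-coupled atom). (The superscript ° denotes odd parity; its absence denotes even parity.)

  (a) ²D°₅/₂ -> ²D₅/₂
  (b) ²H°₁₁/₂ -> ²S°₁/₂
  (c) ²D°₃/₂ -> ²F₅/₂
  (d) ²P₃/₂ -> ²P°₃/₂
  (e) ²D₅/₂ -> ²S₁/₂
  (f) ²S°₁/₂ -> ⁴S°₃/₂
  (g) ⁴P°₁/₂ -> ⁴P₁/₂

(a) allowed
(b) forbidden (parity, ΔL, ΔJ fail)
(c) allowed
(d) allowed
(e) forbidden (parity, ΔL, ΔJ fail)
(f) forbidden (parity, ΔS, ΔL fail)
(g) allowed
Total allowed: 4 of 7.

4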